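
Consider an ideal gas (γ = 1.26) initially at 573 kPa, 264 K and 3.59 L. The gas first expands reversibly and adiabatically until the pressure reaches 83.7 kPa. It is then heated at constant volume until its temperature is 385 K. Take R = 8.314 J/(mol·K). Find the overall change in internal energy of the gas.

n = P₁V₁/(RT₁) = 573×3.59/(8.314×264) = 0.937 mol.
Step 1 — Adiabatic: T₂/T₁ = (P₂/P₁)^((γ−1)/γ) ⇒ T₂ = 264×(0.146)^0.206 = 178 K; V₂ = 16.5 L.
ΔU = nCvΔT = 0.937×32.0×(178−264) = -2590 J.
Q = 0 for an adiabatic process, so W = −ΔU = 2590 J.
State after step 1: P = 83.7 kPa, V = 16.5 L, T = 178 K.
Step 2 — Isochoric: V stays 16.5 L; P/T = const ⇒ T₂ = 385 K, P₂ = 182 kPa.
W = 0 (no volume change).
ΔU = nCvΔT = 0.937×32.0×(385−178) = 6220 J.
Q = ΔU = 6220 J.
Net over both steps: W = 2590 J, Q = 6220 J, ΔU = 3630 J.

3630 J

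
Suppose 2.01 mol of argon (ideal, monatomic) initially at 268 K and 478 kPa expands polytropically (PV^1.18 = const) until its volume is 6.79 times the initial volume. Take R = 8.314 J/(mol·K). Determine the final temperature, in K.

V₁ = nRT₁/P₁ = 2.01×8.314×268/478 = 9.37 L.
Polytropic n=1.18: T₂ = T₁(V₁/V₂)^(n−1) = 268×(0.147)^0.18 = 190 K; P₂ = P₁(V₁/V₂)^n = 49.9 kPa.

190 K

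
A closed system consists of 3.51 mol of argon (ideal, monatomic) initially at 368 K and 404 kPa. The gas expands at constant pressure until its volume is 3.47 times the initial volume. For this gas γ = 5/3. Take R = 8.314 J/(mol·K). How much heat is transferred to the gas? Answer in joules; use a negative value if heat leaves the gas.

66300 J

V₁ = nRT₁/P₁ = 3.51×8.314×368/404 = 26.6 L.
Isobaric: P stays 404 kPa; V/T = const ⇒ T₂ = 1280 K, V₂ = 92.2 L.
W = PΔV = 404×(92.2−26.6) kPa·L = 26500 J.
ΔU = nCvΔT = 3.51×12.5×(1280−368) = 39800 J.
Q = ΔU + W = nCpΔT = 66300 J.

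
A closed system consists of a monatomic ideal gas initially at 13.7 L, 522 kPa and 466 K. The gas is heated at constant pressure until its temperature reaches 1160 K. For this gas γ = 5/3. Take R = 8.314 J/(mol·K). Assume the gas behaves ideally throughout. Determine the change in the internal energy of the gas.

16000 J

n = P₁V₁/(RT₁) = 522×13.7/(8.314×466) = 1.85 mol.
Isobaric: P stays 522 kPa; V/T = const ⇒ T₂ = 1160 K, V₂ = 34.1 L.
For an ideal gas ΔU = nCvΔT with Cv = (3/2)R = 12.5 J/(mol·K).
ΔU = 1.85×12.5×(1160−466) = 16000 J.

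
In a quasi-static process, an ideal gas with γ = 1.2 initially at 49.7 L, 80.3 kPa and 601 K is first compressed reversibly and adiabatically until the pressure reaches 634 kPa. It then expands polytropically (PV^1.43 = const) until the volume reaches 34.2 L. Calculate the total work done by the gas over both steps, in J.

-2440 J

n = P₁V₁/(RT₁) = 80.3×49.7/(8.314×601) = 0.799 mol.
Step 1 — Adiabatic: T₂/T₁ = (P₂/P₁)^((γ−1)/γ) ⇒ T₂ = 601×(7.90)^0.167 = 848 K; V₂ = 8.88 L.
ΔU = nCvΔT = 0.799×41.6×(848−601) = 8200 J.
Q = 0 for an adiabatic process, so W = −ΔU = -8200 J.
State after step 1: P = 634 kPa, V = 8.88 L, T = 848 K.
Step 2 — Polytropic n=1.43: T₂ = T₁(V₁/V₂)^(n−1) = 848×(0.260)^0.43 = 475 K; P₂ = P₁(V₁/V₂)^n = 92.2 kPa.
W = (P₁V₁−P₂V₂)/(n−1) = (634×8.88−92.2×34.2)/0.43 = 5760 J.
ΔU = nCvΔT = 0.799×41.6×(475−848) = -12400 J.
Q = ΔU + W = -6630 J.
Net over both steps: W = -2440 J, Q = -6630 J, ΔU = -4180 J.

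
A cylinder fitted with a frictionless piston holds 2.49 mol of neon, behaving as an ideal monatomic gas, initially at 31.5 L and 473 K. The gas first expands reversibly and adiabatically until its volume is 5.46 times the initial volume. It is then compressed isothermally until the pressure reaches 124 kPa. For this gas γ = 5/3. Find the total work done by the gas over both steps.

3920 J

P₁ = nRT₁/V₁ = 2.49×8.314×473/31.5 = 311 kPa.
Step 1 — Adiabatic: TV^(γ−1) = const ⇒ T₂ = 473×(0.183)^0.667 = 153 K; PV^γ = const ⇒ P₂ = 18.4 kPa.
ΔU = nCvΔT = 2.49×12.5×(153−473) = -9950 J.
Q = 0 for an adiabatic process, so W = −ΔU = 9950 J.
State after step 1: P = 18.4 kPa, V = 172 L, T = 153 K.
Step 2 — Isothermal: T stays 153 K; PV = const ⇒ V₂ = 25.5 L, P₂ = 124 kPa.
ΔU = 0 (ideal gas, T constant).
W = nRT ln(V₂/V₁) = 2.49×8.314×153×ln(0.148) = -6030 J.
Q = ΔU + W = -6030 J.
Net over both steps: W = 3920 J, Q = -6030 J, ΔU = -9950 J.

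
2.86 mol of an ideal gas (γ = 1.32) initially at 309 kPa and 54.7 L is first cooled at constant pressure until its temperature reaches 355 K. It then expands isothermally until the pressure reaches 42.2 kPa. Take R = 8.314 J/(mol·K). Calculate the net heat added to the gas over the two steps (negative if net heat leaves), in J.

-18100 J

T₁ = P₁V₁/(nR) = 309×54.7/(2.86×8.314) = 711 K.
Step 1 — Isobaric: P stays 309 kPa; V/T = const ⇒ T₂ = 355 K, V₂ = 27.3 L.
W = PΔV = 309×(27.3−54.7) kPa·L = -8460 J.
ΔU = nCvΔT = 2.86×26.0×(355−711) = -26400 J.
Q = ΔU + W = nCpΔT = -34900 J.
State after step 1: P = 309 kPa, V = 27.3 L, T = 355 K.
Step 2 — Isothermal: T stays 355 K; PV = const ⇒ V₂ = 200 L, P₂ = 42.2 kPa.
ΔU = 0 (ideal gas, T constant).
W = nRT ln(V₂/V₁) = 2.86×8.314×355×ln(7.32) = 16800 J.
Q = ΔU + W = 16800 J.
Net over both steps: W = 8340 J, Q = -18100 J, ΔU = -26400 J.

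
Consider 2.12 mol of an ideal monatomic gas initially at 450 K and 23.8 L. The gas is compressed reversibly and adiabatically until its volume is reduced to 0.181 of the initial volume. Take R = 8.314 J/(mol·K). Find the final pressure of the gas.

5750 kPa

P₁ = nRT₁/V₁ = 2.12×8.314×450/23.8 = 333 kPa.
Adiabatic: TV^(γ−1) = const ⇒ T₂ = 450×(5.52)^0.667 = 1410 K; PV^γ = const ⇒ P₂ = 5750 kPa.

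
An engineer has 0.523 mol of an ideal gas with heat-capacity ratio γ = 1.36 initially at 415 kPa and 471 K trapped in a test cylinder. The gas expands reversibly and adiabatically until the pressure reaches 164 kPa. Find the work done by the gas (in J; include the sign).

1240 J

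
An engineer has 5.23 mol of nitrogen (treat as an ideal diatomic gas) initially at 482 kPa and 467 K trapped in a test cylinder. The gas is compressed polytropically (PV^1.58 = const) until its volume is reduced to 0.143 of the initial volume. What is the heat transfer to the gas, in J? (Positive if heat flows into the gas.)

32900 J

V₁ = nRT₁/P₁ = 5.23×8.314×467/482 = 42.1 L.
Polytropic n=1.58: T₂ = T₁(V₁/V₂)^(n−1) = 467×(6.99)^0.58 = 1440 K; P₂ = P₁(V₁/V₂)^n = 10400 kPa.
W = (P₁V₁−P₂V₂)/(n−1) = (482×42.1−10400×6.02)/0.58 = -73200 J.
ΔU = nCvΔT = 5.23×20.8×(1440−467) = 106000 J.
Q = ΔU + W = 32900 J.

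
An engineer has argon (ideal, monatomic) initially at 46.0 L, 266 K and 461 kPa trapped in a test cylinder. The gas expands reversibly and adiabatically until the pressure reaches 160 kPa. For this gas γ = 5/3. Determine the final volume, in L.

86.8 L

Adiabatic: T₂/T₁ = (P₂/P₁)^((γ−1)/γ) ⇒ T₂ = 266×(0.347)^0.400 = 174 K; V₂ = 86.8 L.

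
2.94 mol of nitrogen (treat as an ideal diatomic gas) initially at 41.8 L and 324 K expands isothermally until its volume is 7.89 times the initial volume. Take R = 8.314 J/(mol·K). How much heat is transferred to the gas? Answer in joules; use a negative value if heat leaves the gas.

P₁ = nRT₁/V₁ = 2.94×8.314×324/41.8 = 189 kPa.
Isothermal: T stays 324 K; PV = const ⇒ V₂ = 330 L, P₂ = 24.0 kPa.
ΔU = 0 (ideal gas, T constant).
W = nRT ln(V₂/V₁) = 2.94×8.314×324×ln(7.89) = 16400 J.
Q = ΔU + W = 16400 J.

16400 J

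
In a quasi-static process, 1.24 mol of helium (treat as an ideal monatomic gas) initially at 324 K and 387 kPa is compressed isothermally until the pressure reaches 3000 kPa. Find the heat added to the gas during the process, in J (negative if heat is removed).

V₁ = nRT₁/P₁ = 1.24×8.314×324/387 = 8.63 L.
Isothermal: T stays 324 K; PV = const ⇒ V₂ = 1.11 L, P₂ = 3000 kPa.
ΔU = 0 (ideal gas, T constant).
W = nRT ln(V₂/V₁) = 1.24×8.314×324×ln(0.129) = -6840 J.
Q = ΔU + W = -6840 J.

-6840 J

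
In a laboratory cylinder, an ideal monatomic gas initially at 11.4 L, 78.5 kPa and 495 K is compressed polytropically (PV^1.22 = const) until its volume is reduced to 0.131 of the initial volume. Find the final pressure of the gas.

Polytropic n=1.22: T₂ = T₁(V₁/V₂)^(n−1) = 495×(7.63)^0.22 = 774 K; P₂ = P₁(V₁/V₂)^n = 937 kPa.

937 kPa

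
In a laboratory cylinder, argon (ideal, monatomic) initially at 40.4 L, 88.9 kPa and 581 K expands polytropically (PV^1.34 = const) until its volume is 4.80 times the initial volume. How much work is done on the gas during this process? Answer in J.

n = P₁V₁/(RT₁) = 88.9×40.4/(8.314×581) = 0.744 mol.
Polytropic n=1.34: T₂ = T₁(V₁/V₂)^(n−1) = 581×(0.208)^0.34 = 341 K; P₂ = P₁(V₁/V₂)^n = 10.9 kPa.
W = (P₁V₁−P₂V₂)/(n−1) = (88.9×40.4−10.9×194)/0.34 = 4370 J.
Work done on the gas = −W_by = -4370 J.

-4370 J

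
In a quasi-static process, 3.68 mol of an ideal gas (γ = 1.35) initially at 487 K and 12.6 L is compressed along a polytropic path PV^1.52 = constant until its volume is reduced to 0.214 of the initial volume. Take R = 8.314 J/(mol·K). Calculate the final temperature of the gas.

P₁ = nRT₁/V₁ = 3.68×8.314×487/12.6 = 1180 kPa.
Polytropic n=1.52: T₂ = T₁(V₁/V₂)^(n−1) = 487×(4.67)^0.52 = 1090 K; P₂ = P₁(V₁/V₂)^n = 12300 kPa.

1090 K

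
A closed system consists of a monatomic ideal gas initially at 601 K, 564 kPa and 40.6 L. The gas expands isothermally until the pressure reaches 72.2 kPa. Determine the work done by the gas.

n = P₁V₁/(RT₁) = 564×40.6/(8.314×601) = 4.58 mol.
Isothermal: T stays 601 K; PV = const ⇒ V₂ = 317 L, P₂ = 72.2 kPa.
W = nRT ln(V₂/V₁) = 4.58×8.314×601×ln(7.81) = 47100 J.

47100 J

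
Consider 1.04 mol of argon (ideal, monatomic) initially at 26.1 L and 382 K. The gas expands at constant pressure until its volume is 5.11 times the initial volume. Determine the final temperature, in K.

1950 K

P₁ = nRT₁/V₁ = 1.04×8.314×382/26.1 = 127 kPa.
Isobaric: P stays 127 kPa; V/T = const ⇒ T₂ = 1950 K, V₂ = 133 L.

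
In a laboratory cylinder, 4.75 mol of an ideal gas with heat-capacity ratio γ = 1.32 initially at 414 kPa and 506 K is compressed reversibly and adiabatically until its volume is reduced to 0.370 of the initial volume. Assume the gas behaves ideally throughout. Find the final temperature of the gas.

696 K

V₁ = nRT₁/P₁ = 4.75×8.314×506/414 = 48.3 L.
Adiabatic: TV^(γ−1) = const ⇒ T₂ = 506×(2.70)^0.320 = 696 K; PV^γ = const ⇒ P₂ = 1540 kPa.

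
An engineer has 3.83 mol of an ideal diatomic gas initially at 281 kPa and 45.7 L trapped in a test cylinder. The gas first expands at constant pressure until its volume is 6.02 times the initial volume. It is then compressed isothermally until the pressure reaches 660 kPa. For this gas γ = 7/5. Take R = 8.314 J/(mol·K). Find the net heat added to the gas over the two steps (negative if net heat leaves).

T₁ = P₁V₁/(nR) = 281×45.7/(3.83×8.314) = 403 K.
Step 1 — Isobaric: P stays 281 kPa; V/T = const ⇒ T₂ = 2430 K, V₂ = 275 L.
W = PΔV = 281×(275−45.7) kPa·L = 64500 J.
ΔU = nCvΔT = 3.83×20.8×(2430−403) = 161000 J.
Q = ΔU + W = nCpΔT = 226000 J.
State after step 1: P = 281 kPa, V = 275 L, T = 2430 K.
Step 2 — Isothermal: T stays 2430 K; PV = const ⇒ V₂ = 117 L, P₂ = 660 kPa.
ΔU = 0 (ideal gas, T constant).
W = nRT ln(V₂/V₁) = 3.83×8.314×2430×ln(0.426) = -66000 J.
Q = ΔU + W = -66000 J.
Net over both steps: W = -1550 J, Q = 160000 J, ΔU = 161000 J.

160000 J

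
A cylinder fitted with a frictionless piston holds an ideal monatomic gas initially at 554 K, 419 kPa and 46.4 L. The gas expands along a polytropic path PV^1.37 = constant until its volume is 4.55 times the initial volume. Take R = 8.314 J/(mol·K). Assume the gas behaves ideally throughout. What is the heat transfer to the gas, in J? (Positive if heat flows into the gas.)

n = P₁V₁/(RT₁) = 419×46.4/(8.314×554) = 4.22 mol.
Polytropic n=1.37: T₂ = T₁(V₁/V₂)^(n−1) = 554×(0.220)^0.37 = 316 K; P₂ = P₁(V₁/V₂)^n = 52.6 kPa.
W = (P₁V₁−P₂V₂)/(n−1) = (419×46.4−52.6×211)/0.37 = 22500 J.
ΔU = nCvΔT = 4.22×12.5×(316−554) = -12500 J.
Q = ΔU + W = 10000 J.

10000 J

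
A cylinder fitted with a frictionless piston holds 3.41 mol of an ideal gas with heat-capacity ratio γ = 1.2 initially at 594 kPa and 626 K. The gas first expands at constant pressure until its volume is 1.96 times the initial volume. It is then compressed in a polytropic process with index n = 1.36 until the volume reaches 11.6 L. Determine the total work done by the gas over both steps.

-59400 J

V₁ = nRT₁/P₁ = 3.41×8.314×626/594 = 29.9 L.
Step 1 — Isobaric: P stays 594 kPa; V/T = const ⇒ T₂ = 1230 K, V₂ = 58.6 L.
W = PΔV = 594×(58.6−29.9) kPa·L = 17000 J.
ΔU = nCvΔT = 3.41×41.6×(1230−626) = 85200 J.
Q = ΔU + W = nCpΔT = 102000 J.
State after step 1: P = 594 kPa, V = 58.6 L, T = 1230 K.
Step 2 — Polytropic n=1.36: T₂ = T₁(V₁/V₂)^(n−1) = 1230×(5.05)^0.36 = 2200 K; P₂ = P₁(V₁/V₂)^n = 5370 kPa.
W = (P₁V₁−P₂V₂)/(n−1) = (594×58.6−5370×11.6)/0.36 = -76400 J.
ΔU = nCvΔT = 3.41×41.6×(2200−1230) = 138000 J.
Q = ΔU + W = 61200 J.
Net over both steps: W = -59400 J, Q = 163000 J, ΔU = 223000 J.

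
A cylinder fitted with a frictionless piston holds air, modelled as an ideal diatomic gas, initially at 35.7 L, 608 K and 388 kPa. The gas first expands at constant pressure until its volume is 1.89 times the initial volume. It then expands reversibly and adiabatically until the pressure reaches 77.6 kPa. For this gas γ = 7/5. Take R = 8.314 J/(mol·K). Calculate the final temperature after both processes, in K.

726 K

n = P₁V₁/(RT₁) = 388×35.7/(8.314×608) = 2.74 mol.
Step 1 — Isobaric: P stays 388 kPa; V/T = const ⇒ T₂ = 1150 K, V₂ = 67.5 L.
W = PΔV = 388×(67.5−35.7) kPa·L = 12300 J.
ΔU = nCvΔT = 2.74×20.8×(1150−608) = 30800 J.
Q = ΔU + W = nCpΔT = 43100 J.
State after step 1: P = 388 kPa, V = 67.5 L, T = 1150 K.
Step 2 — Adiabatic: T₂/T₁ = (P₂/P₁)^((γ−1)/γ) ⇒ T₂ = 1150×(0.200)^0.286 = 726 K; V₂ = 213 L.
ΔU = nCvΔT = 2.74×20.8×(726−1150) = -24100 J.
Q = 0 for an adiabatic process, so W = −ΔU = 24100 J.
Net over both steps: W = 36500 J, Q = 43100 J, ΔU = 6690 J.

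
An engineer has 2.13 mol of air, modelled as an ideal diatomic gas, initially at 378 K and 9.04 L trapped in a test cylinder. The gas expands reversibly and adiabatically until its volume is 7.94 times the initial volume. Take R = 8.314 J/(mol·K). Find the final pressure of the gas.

40.7 kPa

P₁ = nRT₁/V₁ = 2.13×8.314×378/9.04 = 740 kPa.
Adiabatic: TV^(γ−1) = const ⇒ T₂ = 378×(0.126)^0.400 = 165 K; PV^γ = const ⇒ P₂ = 40.7 kPa.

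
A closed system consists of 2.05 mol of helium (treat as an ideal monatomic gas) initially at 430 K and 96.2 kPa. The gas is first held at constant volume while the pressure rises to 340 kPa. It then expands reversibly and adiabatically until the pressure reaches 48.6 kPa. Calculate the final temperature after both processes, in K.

698 K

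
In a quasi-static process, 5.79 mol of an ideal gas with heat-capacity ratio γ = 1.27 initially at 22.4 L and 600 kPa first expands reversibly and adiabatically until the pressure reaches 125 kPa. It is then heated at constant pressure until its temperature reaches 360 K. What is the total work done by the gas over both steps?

T₁ = P₁V₁/(nR) = 600×22.4/(5.79×8.314) = 279 K.
Step 1 — Adiabatic: T₂/T₁ = (P₂/P₁)^((γ−1)/γ) ⇒ T₂ = 279×(0.208)^0.213 = 200 K; V₂ = 77.0 L.
ΔU = nCvΔT = 5.79×30.8×(200−279) = -14100 J.
Q = 0 for an adiabatic process, so W = −ΔU = 14100 J.
State after step 1: P = 125 kPa, V = 77.0 L, T = 200 K.
Step 2 — Isobaric: P stays 125 kPa; V/T = const ⇒ T₂ = 360 K, V₂ = 139 L.
W = PΔV = 125×(139−77.0) kPa·L = 7700 J.
ΔU = nCvΔT = 5.79×30.8×(360−200) = 28500 J.
Q = ΔU + W = nCpΔT = 36200 J.
Net over both steps: W = 21800 J, Q = 36200 J, ΔU = 14400 J.

21800 J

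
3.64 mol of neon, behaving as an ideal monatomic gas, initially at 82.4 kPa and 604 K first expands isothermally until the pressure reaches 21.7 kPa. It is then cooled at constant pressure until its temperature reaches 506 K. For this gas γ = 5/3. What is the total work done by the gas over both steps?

V₁ = nRT₁/P₁ = 3.64×8.314×604/82.4 = 222 L.
Step 1 — Isothermal: T stays 604 K; PV = const ⇒ V₂ = 842 L, P₂ = 21.7 kPa.
ΔU = 0 (ideal gas, T constant).
W = nRT ln(V₂/V₁) = 3.64×8.314×604×ln(3.80) = 24400 J.
Q = ΔU + W = 24400 J.
State after step 1: P = 21.7 kPa, V = 842 L, T = 604 K.
Step 2 — Isobaric: P stays 21.7 kPa; V/T = const ⇒ T₂ = 506 K, V₂ = 706 L.
W = PΔV = 21.7×(706−842) kPa·L = -2970 J.
ΔU = nCvΔT = 3.64×12.5×(506−604) = -4450 J.
Q = ΔU + W = nCpΔT = -7410 J.
Net over both steps: W = 21400 J, Q = 17000 J, ΔU = -4450 J.

21400 J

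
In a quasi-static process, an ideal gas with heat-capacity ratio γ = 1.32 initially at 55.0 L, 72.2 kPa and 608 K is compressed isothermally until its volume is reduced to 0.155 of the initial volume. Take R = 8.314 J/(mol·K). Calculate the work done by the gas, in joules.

-7400 J

n = P₁V₁/(RT₁) = 72.2×55.0/(8.314×608) = 0.786 mol.
Isothermal: T stays 608 K; PV = const ⇒ V₂ = 8.53 L, P₂ = 466 kPa.
W = nRT ln(V₂/V₁) = 0.786×8.314×608×ln(0.155) = -7400 J.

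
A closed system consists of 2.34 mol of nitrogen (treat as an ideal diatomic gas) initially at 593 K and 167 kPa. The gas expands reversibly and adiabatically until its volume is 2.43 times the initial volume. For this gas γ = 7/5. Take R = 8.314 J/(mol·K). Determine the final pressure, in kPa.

V₁ = nRT₁/P₁ = 2.34×8.314×593/167 = 69.1 L.
Adiabatic: TV^(γ−1) = const ⇒ T₂ = 593×(0.412)^0.400 = 416 K; PV^γ = const ⇒ P₂ = 48.2 kPa.

48.2 kPa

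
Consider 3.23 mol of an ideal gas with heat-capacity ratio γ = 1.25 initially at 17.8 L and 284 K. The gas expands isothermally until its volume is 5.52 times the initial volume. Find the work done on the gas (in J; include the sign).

P₁ = nRT₁/V₁ = 3.23×8.314×284/17.8 = 428 kPa.
Isothermal: T stays 284 K; PV = const ⇒ V₂ = 98.3 L, P₂ = 77.6 kPa.
W = nRT ln(V₂/V₁) = 3.23×8.314×284×ln(5.52) = 13000 J.
Work done on the gas = −W_by = -13000 J.

-13000 J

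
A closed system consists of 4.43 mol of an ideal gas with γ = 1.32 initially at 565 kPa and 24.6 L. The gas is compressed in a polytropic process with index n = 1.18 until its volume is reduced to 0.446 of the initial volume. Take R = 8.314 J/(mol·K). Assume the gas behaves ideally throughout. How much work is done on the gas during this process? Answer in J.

T₁ = P₁V₁/(nR) = 565×24.6/(4.43×8.314) = 377 K.
Polytropic n=1.18: T₂ = T₁(V₁/V₂)^(n−1) = 377×(2.24)^0.18 = 436 K; P₂ = P₁(V₁/V₂)^n = 1460 kPa.
W = (P₁V₁−P₂V₂)/(n−1) = (565×24.6−1460×11.0)/0.18 = -12100 J.
Work done on the gas = −W_by = 12100 J.

12100 J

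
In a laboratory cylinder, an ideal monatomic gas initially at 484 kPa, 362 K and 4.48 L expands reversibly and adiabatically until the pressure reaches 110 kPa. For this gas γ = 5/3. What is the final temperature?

200 K

Adiabatic: T₂/T₁ = (P₂/P₁)^((γ−1)/γ) ⇒ T₂ = 362×(0.227)^0.400 = 200 K; V₂ = 10.9 L.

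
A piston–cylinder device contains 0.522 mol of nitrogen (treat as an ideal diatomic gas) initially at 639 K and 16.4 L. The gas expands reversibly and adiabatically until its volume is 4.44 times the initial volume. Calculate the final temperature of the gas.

P₁ = nRT₁/V₁ = 0.522×8.314×639/16.4 = 169 kPa.
Adiabatic: TV^(γ−1) = const ⇒ T₂ = 639×(0.225)^0.400 = 352 K; PV^γ = const ⇒ P₂ = 21.0 kPa.

352 K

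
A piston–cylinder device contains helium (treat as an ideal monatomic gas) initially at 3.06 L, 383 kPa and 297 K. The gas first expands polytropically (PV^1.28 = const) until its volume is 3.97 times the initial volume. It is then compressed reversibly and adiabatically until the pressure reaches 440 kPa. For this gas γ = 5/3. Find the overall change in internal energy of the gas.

801 J

n = P₁V₁/(RT₁) = 383×3.06/(8.314×297) = 0.475 mol.
Step 1 — Polytropic n=1.28: T₂ = T₁(V₁/V₂)^(n−1) = 297×(0.252)^0.28 = 202 K; P₂ = P₁(V₁/V₂)^n = 65.6 kPa.
W = (P₁V₁−P₂V₂)/(n−1) = (383×3.06−65.6×12.1)/0.28 = 1340 J.
ΔU = nCvΔT = 0.475×12.5×(202−297) = -563 J.
Q = ΔU + W = 778 J.
State after step 1: P = 65.6 kPa, V = 12.1 L, T = 202 K.
Step 2 — Adiabatic: T₂/T₁ = (P₂/P₁)^((γ−1)/γ) ⇒ T₂ = 202×(6.71)^0.400 = 432 K; V₂ = 3.88 L.
ΔU = nCvΔT = 0.475×12.5×(432−202) = 1360 J.
Q = 0 for an adiabatic process, so W = −ΔU = -1360 J.
Net over both steps: W = -23.3 J, Q = 778 J, ΔU = 801 J.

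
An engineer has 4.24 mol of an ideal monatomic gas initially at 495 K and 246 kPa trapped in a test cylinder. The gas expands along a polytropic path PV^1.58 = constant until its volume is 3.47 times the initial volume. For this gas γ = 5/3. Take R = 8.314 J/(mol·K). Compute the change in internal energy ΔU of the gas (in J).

-13500 J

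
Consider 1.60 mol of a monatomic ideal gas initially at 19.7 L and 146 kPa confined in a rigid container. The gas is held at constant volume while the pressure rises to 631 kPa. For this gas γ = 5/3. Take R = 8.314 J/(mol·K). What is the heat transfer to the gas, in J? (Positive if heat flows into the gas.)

14300 J

T₁ = P₁V₁/(nR) = 146×19.7/(1.60×8.314) = 216 K.
Isochoric: V stays 19.7 L; P/T = const ⇒ T₂ = 934 K, P₂ = 631 kPa.
W = 0 (no volume change).
ΔU = nCvΔT = 1.60×12.5×(934−216) = 14300 J.
Q = ΔU = 14300 J.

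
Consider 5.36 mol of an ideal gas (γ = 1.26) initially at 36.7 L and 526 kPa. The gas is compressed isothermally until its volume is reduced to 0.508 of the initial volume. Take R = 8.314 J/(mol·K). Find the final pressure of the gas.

T₁ = P₁V₁/(nR) = 526×36.7/(5.36×8.314) = 433 K.
Isothermal: T stays 433 K; PV = const ⇒ V₂ = 18.6 L, P₂ = 1040 kPa.

1040 kPa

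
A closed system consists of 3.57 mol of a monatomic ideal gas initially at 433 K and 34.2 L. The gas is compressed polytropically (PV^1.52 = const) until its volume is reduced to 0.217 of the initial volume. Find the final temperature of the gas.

958 K

P₁ = nRT₁/V₁ = 3.57×8.314×433/34.2 = 376 kPa.
Polytropic n=1.52: T₂ = T₁(V₁/V₂)^(n−1) = 433×(4.61)^0.52 = 958 K; P₂ = P₁(V₁/V₂)^n = 3830 kPa.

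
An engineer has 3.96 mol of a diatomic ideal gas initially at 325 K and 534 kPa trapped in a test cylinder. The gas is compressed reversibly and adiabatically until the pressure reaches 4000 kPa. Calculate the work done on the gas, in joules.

V₁ = nRT₁/P₁ = 3.96×8.314×325/534 = 20.0 L.
Adiabatic: T₂/T₁ = (P₂/P₁)^((γ−1)/γ) ⇒ T₂ = 325×(7.49)^0.286 = 578 K; V₂ = 4.76 L.
ΔU = nCvΔT = 3.96×20.8×(578−325) = 20800 J.
Q = 0 for an adiabatic process, so W = −ΔU = -20800 J.
Work done on the gas = −W_by = 20800 J.

20800 J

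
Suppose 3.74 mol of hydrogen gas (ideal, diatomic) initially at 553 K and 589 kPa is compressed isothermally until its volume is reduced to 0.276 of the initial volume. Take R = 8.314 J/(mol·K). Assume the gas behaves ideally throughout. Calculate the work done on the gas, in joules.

V₁ = nRT₁/P₁ = 3.74×8.314×553/589 = 29.2 L.
Isothermal: T stays 553 K; PV = const ⇒ V₂ = 8.06 L, P₂ = 2130 kPa.
W = nRT ln(V₂/V₁) = 3.74×8.314×553×ln(0.276) = -22100 J.
Work done on the gas = −W_by = 22100 J.

22100 J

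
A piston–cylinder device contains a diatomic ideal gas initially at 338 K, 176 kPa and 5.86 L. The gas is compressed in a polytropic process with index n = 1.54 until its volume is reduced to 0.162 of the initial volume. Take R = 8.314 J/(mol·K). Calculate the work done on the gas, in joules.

3190 J

n = P₁V₁/(RT₁) = 176×5.86/(8.314×338) = 0.367 mol.
Polytropic n=1.54: T₂ = T₁(V₁/V₂)^(n−1) = 338×(6.17)^0.54 = 903 K; P₂ = P₁(V₁/V₂)^n = 2900 kPa.
W = (P₁V₁−P₂V₂)/(n−1) = (176×5.86−2900×0.949)/0.54 = -3190 J.
Work done on the gas = −W_by = 3190 J.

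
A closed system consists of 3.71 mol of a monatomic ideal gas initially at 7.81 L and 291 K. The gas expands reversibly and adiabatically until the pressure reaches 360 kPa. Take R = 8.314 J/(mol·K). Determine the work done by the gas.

P₁ = nRT₁/V₁ = 3.71×8.314×291/7.81 = 1150 kPa.
Adiabatic: T₂/T₁ = (P₂/P₁)^((γ−1)/γ) ⇒ T₂ = 291×(0.313)^0.400 = 183 K; V₂ = 15.7 L.
ΔU = nCvΔT = 3.71×12.5×(183−291) = -5000 J.
Q = 0 for an adiabatic process, so W = −ΔU = 5000 J.

5000 J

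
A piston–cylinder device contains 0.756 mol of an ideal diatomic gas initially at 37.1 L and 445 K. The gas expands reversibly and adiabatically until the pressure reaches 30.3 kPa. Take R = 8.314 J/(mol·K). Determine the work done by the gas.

P₁ = nRT₁/V₁ = 0.756×8.314×445/37.1 = 75.4 kPa.
Adiabatic: T₂/T₁ = (P₂/P₁)^((γ−1)/γ) ⇒ T₂ = 445×(0.402)^0.286 = 343 K; V₂ = 71.1 L.
ΔU = nCvΔT = 0.756×20.8×(343−445) = -1600 J.
Q = 0 for an adiabatic process, so W = −ΔU = 1600 J.

1600 J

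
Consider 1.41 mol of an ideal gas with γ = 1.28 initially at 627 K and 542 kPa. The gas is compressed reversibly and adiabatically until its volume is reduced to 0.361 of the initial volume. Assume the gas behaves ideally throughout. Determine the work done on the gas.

8670 J

V₁ = nRT₁/P₁ = 1.41×8.314×627/542 = 13.6 L.
Adiabatic: TV^(γ−1) = const ⇒ T₂ = 627×(2.77)^0.280 = 834 K; PV^γ = const ⇒ P₂ = 2000 kPa.
ΔU = nCvΔT = 1.41×29.7×(834−627) = 8670 J.
Q = 0 for an adiabatic process, so W = −ΔU = -8670 J.
Work done on the gas = −W_by = 8670 J.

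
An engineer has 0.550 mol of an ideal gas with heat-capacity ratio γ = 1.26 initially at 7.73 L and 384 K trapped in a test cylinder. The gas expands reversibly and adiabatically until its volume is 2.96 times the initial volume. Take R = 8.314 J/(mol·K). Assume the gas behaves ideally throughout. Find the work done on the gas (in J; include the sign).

-1660 J

P₁ = nRT₁/V₁ = 0.550×8.314×384/7.73 = 227 kPa.
Adiabatic: TV^(γ−1) = const ⇒ T₂ = 384×(0.338)^0.260 = 290 K; PV^γ = const ⇒ P₂ = 57.9 kPa.
ΔU = nCvΔT = 0.550×32.0×(290−384) = -1660 J.
Q = 0 for an adiabatic process, so W = −ΔU = 1660 J.
Work done on the gas = −W_by = -1660 J.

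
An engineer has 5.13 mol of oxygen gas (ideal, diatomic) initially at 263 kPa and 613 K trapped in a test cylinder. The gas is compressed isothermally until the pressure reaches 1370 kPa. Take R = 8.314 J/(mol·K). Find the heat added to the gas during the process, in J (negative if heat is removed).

-43100 J

V₁ = nRT₁/P₁ = 5.13×8.314×613/263 = 99.4 L.
Isothermal: T stays 613 K; PV = const ⇒ V₂ = 19.1 L, P₂ = 1370 kPa.
ΔU = 0 (ideal gas, T constant).
W = nRT ln(V₂/V₁) = 5.13×8.314×613×ln(0.192) = -43100 J.
Q = ΔU + W = -43100 J.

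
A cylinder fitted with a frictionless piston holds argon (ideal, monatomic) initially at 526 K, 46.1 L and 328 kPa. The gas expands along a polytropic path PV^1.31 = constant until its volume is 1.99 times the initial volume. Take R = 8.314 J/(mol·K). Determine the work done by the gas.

n = P₁V₁/(RT₁) = 328×46.1/(8.314×526) = 3.46 mol.
Polytropic n=1.31: T₂ = T₁(V₁/V₂)^(n−1) = 526×(0.503)^0.31 = 425 K; P₂ = P₁(V₁/V₂)^n = 133 kPa.
W = (P₁V₁−P₂V₂)/(n−1) = (328×46.1−133×91.7)/0.31 = 9370 J.

9370 J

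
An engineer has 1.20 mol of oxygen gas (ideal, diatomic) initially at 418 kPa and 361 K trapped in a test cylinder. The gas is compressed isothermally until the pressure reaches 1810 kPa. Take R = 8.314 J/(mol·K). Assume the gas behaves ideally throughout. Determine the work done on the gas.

V₁ = nRT₁/P₁ = 1.20×8.314×361/418 = 8.62 L.
Isothermal: T stays 361 K; PV = const ⇒ V₂ = 1.99 L, P₂ = 1810 kPa.
W = nRT ln(V₂/V₁) = 1.20×8.314×361×ln(0.231) = -5280 J.
Work done on the gas = −W_by = 5280 J.

5280 J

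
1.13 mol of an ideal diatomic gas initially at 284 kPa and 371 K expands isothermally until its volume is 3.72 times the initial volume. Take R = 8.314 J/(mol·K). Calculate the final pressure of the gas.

V₁ = nRT₁/P₁ = 1.13×8.314×371/284 = 12.3 L.
Isothermal: T stays 371 K; PV = const ⇒ V₂ = 45.7 L, P₂ = 76.3 kPa.

76.3 kPa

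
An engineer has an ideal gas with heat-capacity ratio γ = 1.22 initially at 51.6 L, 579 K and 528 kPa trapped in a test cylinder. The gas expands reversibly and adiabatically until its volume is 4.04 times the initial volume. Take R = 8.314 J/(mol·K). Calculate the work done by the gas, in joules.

n = P₁V₁/(RT₁) = 528×51.6/(8.314×579) = 5.66 mol.
Adiabatic: TV^(γ−1) = const ⇒ T₂ = 579×(0.248)^0.220 = 426 K; PV^γ = const ⇒ P₂ = 96.1 kPa.
ΔU = nCvΔT = 5.66×37.8×(426−579) = -32800 J.
Q = 0 for an adiabatic process, so W = −ΔU = 32800 J.

32800 J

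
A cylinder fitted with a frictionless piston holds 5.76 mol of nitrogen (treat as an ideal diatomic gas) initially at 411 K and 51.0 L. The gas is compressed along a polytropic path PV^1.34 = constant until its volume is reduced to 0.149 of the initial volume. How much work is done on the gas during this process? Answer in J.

52700 J

P₁ = nRT₁/V₁ = 5.76×8.314×411/51.0 = 386 kPa.
Polytropic n=1.34: T₂ = T₁(V₁/V₂)^(n−1) = 411×(6.71)^0.34 = 785 K; P₂ = P₁(V₁/V₂)^n = 4950 kPa.
W = (P₁V₁−P₂V₂)/(n−1) = (386×51.0−4950×7.60)/0.34 = -52700 J.
Work done on the gas = −W_by = 52700 J.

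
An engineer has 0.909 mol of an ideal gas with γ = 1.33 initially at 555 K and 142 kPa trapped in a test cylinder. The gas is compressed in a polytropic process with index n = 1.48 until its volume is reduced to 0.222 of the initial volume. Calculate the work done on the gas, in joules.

9260 J

V₁ = nRT₁/P₁ = 0.909×8.314×555/142 = 29.5 L.
Polytropic n=1.48: T₂ = T₁(V₁/V₂)^(n−1) = 555×(4.50)^0.48 = 1140 K; P₂ = P₁(V₁/V₂)^n = 1320 kPa.
W = (P₁V₁−P₂V₂)/(n−1) = (142×29.5−1320×6.56)/0.48 = -9260 J.
Work done on the gas = −W_by = 9260 J.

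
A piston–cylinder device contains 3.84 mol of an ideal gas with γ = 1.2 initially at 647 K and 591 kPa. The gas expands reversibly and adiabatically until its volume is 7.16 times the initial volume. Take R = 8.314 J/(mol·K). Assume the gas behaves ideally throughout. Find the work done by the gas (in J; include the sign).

33600 J

V₁ = nRT₁/P₁ = 3.84×8.314×647/591 = 35.0 L.
Adiabatic: TV^(γ−1) = const ⇒ T₂ = 647×(0.140)^0.200 = 436 K; PV^γ = const ⇒ P₂ = 55.7 kPa.
ΔU = nCvΔT = 3.84×41.6×(436−647) = -33600 J.
Q = 0 for an adiabatic process, so W = −ΔU = 33600 J.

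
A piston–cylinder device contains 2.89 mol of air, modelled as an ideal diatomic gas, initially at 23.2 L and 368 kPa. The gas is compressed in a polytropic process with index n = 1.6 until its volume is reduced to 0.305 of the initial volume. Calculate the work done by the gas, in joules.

-14800 J

T₁ = P₁V₁/(nR) = 368×23.2/(2.89×8.314) = 355 K.
Polytropic n=1.6: T₂ = T₁(V₁/V₂)^(n−1) = 355×(3.28)^0.60 = 725 K; P₂ = P₁(V₁/V₂)^n = 2460 kPa.
W = (P₁V₁−P₂V₂)/(n−1) = (368×23.2−2460×7.08)/0.60 = -14800 J.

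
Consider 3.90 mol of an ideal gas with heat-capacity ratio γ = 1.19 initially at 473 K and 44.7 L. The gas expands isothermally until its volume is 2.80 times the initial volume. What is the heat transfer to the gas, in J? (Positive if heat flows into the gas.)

P₁ = nRT₁/V₁ = 3.90×8.314×473/44.7 = 343 kPa.
Isothermal: T stays 473 K; PV = const ⇒ V₂ = 125 L, P₂ = 123 kPa.
ΔU = 0 (ideal gas, T constant).
W = nRT ln(V₂/V₁) = 3.90×8.314×473×ln(2.80) = 15800 J.
Q = ΔU + W = 15800 J.

15800 J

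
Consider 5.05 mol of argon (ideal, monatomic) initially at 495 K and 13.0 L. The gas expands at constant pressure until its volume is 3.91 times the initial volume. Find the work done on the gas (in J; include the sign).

-60500 J

P₁ = nRT₁/V₁ = 5.05×8.314×495/13.0 = 1600 kPa.
Isobaric: P stays 1600 kPa; V/T = const ⇒ T₂ = 1940 K, V₂ = 50.8 L.
W = PΔV = 1600×(50.8−13.0) kPa·L = 60500 J.
Work done on the gas = −W_by = -60500 J.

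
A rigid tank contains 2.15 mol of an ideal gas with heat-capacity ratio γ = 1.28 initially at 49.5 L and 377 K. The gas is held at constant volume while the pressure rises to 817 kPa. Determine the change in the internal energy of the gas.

P₁ = nRT₁/V₁ = 2.15×8.314×377/49.5 = 136 kPa.
Isochoric: V stays 49.5 L; P/T = const ⇒ T₂ = 2260 K, P₂ = 817 kPa.
For an ideal gas ΔU = nCvΔT with Cv = R/(γ−1) = 29.7 J/(mol·K).
ΔU = 2.15×29.7×(2260−377) = 120000 J.

120000 J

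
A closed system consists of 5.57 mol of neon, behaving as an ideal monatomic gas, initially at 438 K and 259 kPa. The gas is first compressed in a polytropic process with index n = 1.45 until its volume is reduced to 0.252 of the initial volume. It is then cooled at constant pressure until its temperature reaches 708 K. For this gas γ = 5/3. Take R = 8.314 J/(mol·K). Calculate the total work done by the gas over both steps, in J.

V₁ = nRT₁/P₁ = 5.57×8.314×438/259 = 78.3 L.
Step 1 — Polytropic n=1.45: T₂ = T₁(V₁/V₂)^(n−1) = 438×(3.97)^0.45 = 814 K; P₂ = P₁(V₁/V₂)^n = 1910 kPa.
W = (P₁V₁−P₂V₂)/(n−1) = (259×78.3−1910×19.7)/0.45 = -38700 J.
ΔU = nCvΔT = 5.57×12.5×(814−438) = 26100 J.
Q = ΔU + W = -12600 J.
State after step 1: P = 1910 kPa, V = 19.7 L, T = 814 K.
Step 2 — Isobaric: P stays 1910 kPa; V/T = const ⇒ T₂ = 708 K, V₂ = 17.2 L.
W = PΔV = 1910×(17.2−19.7) kPa·L = -4930 J.
ΔU = nCvΔT = 5.57×12.5×(708−814) = -7390 J.
Q = ΔU + W = nCpΔT = -12300 J.
Net over both steps: W = -43700 J, Q = -24900 J, ΔU = 18800 J.

-43700 J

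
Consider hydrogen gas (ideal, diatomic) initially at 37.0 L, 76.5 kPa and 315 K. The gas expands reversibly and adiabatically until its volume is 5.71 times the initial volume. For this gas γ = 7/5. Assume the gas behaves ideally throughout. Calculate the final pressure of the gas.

6.67 kPa

Adiabatic: TV^(γ−1) = const ⇒ T₂ = 315×(0.175)^0.400 = 157 K; PV^γ = const ⇒ P₂ = 6.67 kPa.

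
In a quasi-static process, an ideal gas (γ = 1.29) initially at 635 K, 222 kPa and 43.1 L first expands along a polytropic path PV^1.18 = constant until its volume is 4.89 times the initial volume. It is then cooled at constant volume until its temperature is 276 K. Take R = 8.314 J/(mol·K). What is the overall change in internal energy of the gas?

n = P₁V₁/(RT₁) = 222×43.1/(8.314×635) = 1.81 mol.
Step 1 — Polytropic n=1.18: T₂ = T₁(V₁/V₂)^(n−1) = 635×(0.204)^0.18 = 477 K; P₂ = P₁(V₁/V₂)^n = 34.1 kPa.
W = (P₁V₁−P₂V₂)/(n−1) = (222×43.1−34.1×211)/0.18 = 13200 J.
ΔU = nCvΔT = 1.81×28.7×(477−635) = -8200 J.
Q = ΔU + W = 5010 J.
State after step 1: P = 34.1 kPa, V = 211 L, T = 477 K.
Step 2 — Isochoric: V stays 211 L; P/T = const ⇒ T₂ = 276 K, P₂ = 19.7 kPa.
W = 0 (no volume change).
ΔU = nCvΔT = 1.81×28.7×(276−477) = -10500 J.
Q = ΔU = -10500 J.
Net over both steps: W = 13200 J, Q = -5440 J, ΔU = -18700 J.

-18700 J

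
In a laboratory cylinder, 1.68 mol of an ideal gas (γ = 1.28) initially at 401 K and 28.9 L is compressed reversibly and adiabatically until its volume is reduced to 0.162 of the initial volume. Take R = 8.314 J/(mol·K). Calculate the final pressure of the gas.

1990 kPa

P₁ = nRT₁/V₁ = 1.68×8.314×401/28.9 = 194 kPa.
Adiabatic: TV^(γ−1) = const ⇒ T₂ = 401×(6.17)^0.280 = 668 K; PV^γ = const ⇒ P₂ = 1990 kPa.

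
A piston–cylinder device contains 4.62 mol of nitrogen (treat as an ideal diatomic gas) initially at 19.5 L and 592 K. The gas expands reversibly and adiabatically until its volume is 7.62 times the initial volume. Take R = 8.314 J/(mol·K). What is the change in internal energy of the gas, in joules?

-31600 J

P₁ = nRT₁/V₁ = 4.62×8.314×592/19.5 = 1170 kPa.
Adiabatic: TV^(γ−1) = const ⇒ T₂ = 592×(0.131)^0.400 = 263 K; PV^γ = const ⇒ P₂ = 67.9 kPa.
For an ideal gas ΔU = nCvΔT with Cv = (5/2)R = 20.8 J/(mol·K).
ΔU = 4.62×20.8×(263−592) = -31600 J.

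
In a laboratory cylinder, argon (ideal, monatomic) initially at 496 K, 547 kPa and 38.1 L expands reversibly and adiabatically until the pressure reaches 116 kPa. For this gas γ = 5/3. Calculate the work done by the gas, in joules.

14500 J

n = P₁V₁/(RT₁) = 547×38.1/(8.314×496) = 5.05 mol.
Adiabatic: T₂/T₁ = (P₂/P₁)^((γ−1)/γ) ⇒ T₂ = 496×(0.212)^0.400 = 267 K; V₂ = 96.6 L.
ΔU = nCvΔT = 5.05×12.5×(267−496) = -14500 J.
Q = 0 for an adiabatic process, so W = −ΔU = 14500 J.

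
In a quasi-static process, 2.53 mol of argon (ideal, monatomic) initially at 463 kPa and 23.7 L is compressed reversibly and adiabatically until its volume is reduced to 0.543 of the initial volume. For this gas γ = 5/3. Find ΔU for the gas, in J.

8270 J

T₁ = P₁V₁/(nR) = 463×23.7/(2.53×8.314) = 522 K.
Adiabatic: TV^(γ−1) = const ⇒ T₂ = 522×(1.84)^0.667 = 784 K; PV^γ = const ⇒ P₂ = 1280 kPa.
For an ideal gas ΔU = nCvΔT with Cv = (3/2)R = 12.5 J/(mol·K).
ΔU = 2.53×12.5×(784−522) = 8270 J.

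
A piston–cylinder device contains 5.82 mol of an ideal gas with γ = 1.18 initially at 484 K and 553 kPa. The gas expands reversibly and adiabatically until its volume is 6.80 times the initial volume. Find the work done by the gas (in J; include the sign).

V₁ = nRT₁/P₁ = 5.82×8.314×484/553 = 42.3 L.
Adiabatic: TV^(γ−1) = const ⇒ T₂ = 484×(0.147)^0.180 = 343 K; PV^γ = const ⇒ P₂ = 57.6 kPa.
ΔU = nCvΔT = 5.82×46.2×(343−484) = -38000 J.
Q = 0 for an adiabatic process, so W = −ΔU = 38000 J.

38000 J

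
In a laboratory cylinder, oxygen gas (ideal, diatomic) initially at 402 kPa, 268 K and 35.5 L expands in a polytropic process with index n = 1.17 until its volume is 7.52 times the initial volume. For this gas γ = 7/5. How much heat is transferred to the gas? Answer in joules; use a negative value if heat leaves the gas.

n = P₁V₁/(RT₁) = 402×35.5/(8.314×268) = 6.40 mol.
Polytropic n=1.17: T₂ = T₁(V₁/V₂)^(n−1) = 268×(0.133)^0.17 = 190 K; P₂ = P₁(V₁/V₂)^n = 37.9 kPa.
W = (P₁V₁−P₂V₂)/(n−1) = (402×35.5−37.9×267)/0.17 = 24400 J.
ΔU = nCvΔT = 6.40×20.8×(190−268) = -10400 J.
Q = ΔU + W = 14000 J.

14000 J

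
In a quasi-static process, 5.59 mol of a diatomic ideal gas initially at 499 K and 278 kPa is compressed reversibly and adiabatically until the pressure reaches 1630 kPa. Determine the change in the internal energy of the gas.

38100 J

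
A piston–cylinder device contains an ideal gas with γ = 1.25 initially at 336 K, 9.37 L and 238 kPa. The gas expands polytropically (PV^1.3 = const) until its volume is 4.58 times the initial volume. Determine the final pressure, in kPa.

Polytropic n=1.3: T₂ = T₁(V₁/V₂)^(n−1) = 336×(0.218)^0.30 = 213 K; P₂ = P₁(V₁/V₂)^n = 32.9 kPa.

32.9 kPa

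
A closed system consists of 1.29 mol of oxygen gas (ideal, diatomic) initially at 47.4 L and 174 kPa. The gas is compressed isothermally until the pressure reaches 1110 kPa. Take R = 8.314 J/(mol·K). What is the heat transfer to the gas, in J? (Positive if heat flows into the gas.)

T₁ = P₁V₁/(nR) = 174×47.4/(1.29×8.314) = 769 K.
Isothermal: T stays 769 K; PV = const ⇒ V₂ = 7.43 L, P₂ = 1110 kPa.
ΔU = 0 (ideal gas, T constant).
W = nRT ln(V₂/V₁) = 1.29×8.314×769×ln(0.157) = -15300 J.
Q = ΔU + W = -15300 J.

-15300 J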